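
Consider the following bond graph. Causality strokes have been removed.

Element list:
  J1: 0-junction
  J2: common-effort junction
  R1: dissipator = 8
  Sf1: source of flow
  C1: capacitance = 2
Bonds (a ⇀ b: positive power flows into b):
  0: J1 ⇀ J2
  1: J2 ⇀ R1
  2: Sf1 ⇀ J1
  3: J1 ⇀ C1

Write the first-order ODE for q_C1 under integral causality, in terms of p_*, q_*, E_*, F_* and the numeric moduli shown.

b2 →Sf1  (Sf1: flow source, stroke at near end)
b3 →J1  (C1: C, integral causality)
b0 →J2  (common-e at J1 fixed by 3)
b1 →R1  (J2: bond 0 brought effort, rest push out)

dq_C1/dt = F_Sf1 - q_C1/16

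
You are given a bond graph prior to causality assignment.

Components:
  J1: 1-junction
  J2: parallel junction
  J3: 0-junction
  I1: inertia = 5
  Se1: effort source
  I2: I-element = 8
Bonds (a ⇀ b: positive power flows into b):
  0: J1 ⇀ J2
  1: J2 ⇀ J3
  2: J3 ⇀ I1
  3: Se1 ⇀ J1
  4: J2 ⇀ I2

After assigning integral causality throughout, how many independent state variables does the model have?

b3 stroke at J1  (Se1: effort source, stroke at far end)
b0 stroke at J2  (only one flow-in slot at J1)
b1 stroke at J3  (common-e at J2 fixed by 0)
b4 stroke at I2  (common-e at J2 fixed by 0)
b2 stroke at I1  (common-e at J3 fixed by 1)

2  (I1, I2 all integral)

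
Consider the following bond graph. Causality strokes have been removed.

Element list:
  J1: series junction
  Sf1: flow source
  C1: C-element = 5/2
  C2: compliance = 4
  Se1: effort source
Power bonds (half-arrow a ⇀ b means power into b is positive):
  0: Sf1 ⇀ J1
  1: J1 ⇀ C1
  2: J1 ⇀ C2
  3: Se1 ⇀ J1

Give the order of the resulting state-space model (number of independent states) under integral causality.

2  (C1, C2 all integral)

β0 |Sf1  (Sf1: flow source, stroke at near end)
β3 |J1  (Se1: effort source, stroke at far end)
β1 |J1  (common-f at J1 fixed by 0)
β2 |J1  (common-f at J1 fixed by 0)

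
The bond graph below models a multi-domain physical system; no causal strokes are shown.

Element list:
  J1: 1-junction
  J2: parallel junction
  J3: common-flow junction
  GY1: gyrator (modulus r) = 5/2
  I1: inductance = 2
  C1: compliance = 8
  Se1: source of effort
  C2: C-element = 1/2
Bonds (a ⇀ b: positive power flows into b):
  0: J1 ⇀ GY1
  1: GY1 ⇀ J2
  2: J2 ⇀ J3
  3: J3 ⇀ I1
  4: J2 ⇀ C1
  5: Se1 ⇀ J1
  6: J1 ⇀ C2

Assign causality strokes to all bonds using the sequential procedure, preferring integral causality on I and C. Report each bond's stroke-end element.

#0 |GY1
#1 |GY1
#2 |J3
#3 |I1
#4 |J2
#5 |J1
#6 |J1

b5 stroke at J1  (Se1: effort source, stroke at far end)
b3 stroke at I1  (prefer integral on I1)
b2 stroke at J3  (J3: bond 3 brought flow, rest push out)
b4 stroke at J2  (prefer integral on C1)
b1 stroke at GY1  (J2: bond 4 brought effort, rest push out)
b0 stroke at GY1  (GY1: gyrator matches bond 1)
b6 stroke at J1  (common-f at J1 fixed by 0)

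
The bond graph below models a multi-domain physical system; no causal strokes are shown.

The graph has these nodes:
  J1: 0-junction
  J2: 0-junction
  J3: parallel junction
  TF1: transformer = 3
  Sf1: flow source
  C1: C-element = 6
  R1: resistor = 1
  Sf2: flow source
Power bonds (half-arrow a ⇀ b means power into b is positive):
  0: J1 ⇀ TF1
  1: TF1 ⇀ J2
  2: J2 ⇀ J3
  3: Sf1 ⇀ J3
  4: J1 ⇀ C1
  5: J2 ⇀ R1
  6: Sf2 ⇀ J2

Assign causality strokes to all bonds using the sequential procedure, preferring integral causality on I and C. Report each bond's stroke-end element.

bond 0 stroke at TF1
bond 1 stroke at J2
bond 2 stroke at J3
bond 3 stroke at Sf1
bond 4 stroke at J1
bond 5 stroke at R1
bond 6 stroke at Sf2

#3 →Sf1  (Sf1: flow source, stroke at near end)
#6 →Sf2  (Sf2 fixes flow; stroke at Sf2)
#2 →J3  (only one effort-in slot at J3)
#4 →J1  (C1: C, integral causality)
#0 →TF1  (J1: bond 4 brought effort, rest push out)
#1 →J2  (through TF1, causality passes straight; one stroke at TF1)
#5 →R1  (J2 effort already set via bond 1)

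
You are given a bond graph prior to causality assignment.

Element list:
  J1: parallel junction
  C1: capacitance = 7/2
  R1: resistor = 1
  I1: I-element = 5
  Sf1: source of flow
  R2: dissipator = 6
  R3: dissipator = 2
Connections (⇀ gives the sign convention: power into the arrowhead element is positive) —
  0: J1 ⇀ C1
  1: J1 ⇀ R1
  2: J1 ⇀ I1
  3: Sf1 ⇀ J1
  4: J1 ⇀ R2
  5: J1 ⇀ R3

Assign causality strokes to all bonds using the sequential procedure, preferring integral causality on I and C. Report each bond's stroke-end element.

β0 stroke at J1
β1 stroke at R1
β2 stroke at I1
β3 stroke at Sf1
β4 stroke at R2
β5 stroke at R3

b3 |Sf1  (Sf1 (Sf) sets flow on bond)
b0 |J1  (prefer integral on C1)
b1 |R1  (common-e at J1 fixed by 0)
b2 |I1  (common-e at J1 fixed by 0)
b4 |R2  (0-jn J1 has e-setter on 0)
b5 |R3  (J1: bond 0 brought effort, rest push out)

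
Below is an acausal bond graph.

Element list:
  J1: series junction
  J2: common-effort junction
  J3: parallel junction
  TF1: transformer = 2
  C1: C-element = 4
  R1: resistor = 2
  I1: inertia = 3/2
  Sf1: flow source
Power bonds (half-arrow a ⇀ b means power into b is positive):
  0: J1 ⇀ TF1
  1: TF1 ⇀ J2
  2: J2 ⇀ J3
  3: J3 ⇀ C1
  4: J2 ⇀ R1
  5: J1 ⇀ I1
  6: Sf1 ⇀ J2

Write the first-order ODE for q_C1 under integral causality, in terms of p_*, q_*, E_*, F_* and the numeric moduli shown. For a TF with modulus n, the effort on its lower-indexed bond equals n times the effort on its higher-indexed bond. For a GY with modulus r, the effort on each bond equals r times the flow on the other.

β6 →Sf1  (Sf1 (Sf) sets flow on bond)
β3 →J3  (prefer integral on C1)
β2 →J2  (common-e at J3 fixed by 3)
β1 →TF1  (common-e at J2 fixed by 2)
β4 →R1  (common-e at J2 fixed by 2)
β0 →J1  (TF1: transformer flips bond 1)
β5 →I1  (only one flow-in slot at J1)

dq_C1/dt = F_Sf1 + 4*p_I1/3 - q_C1/8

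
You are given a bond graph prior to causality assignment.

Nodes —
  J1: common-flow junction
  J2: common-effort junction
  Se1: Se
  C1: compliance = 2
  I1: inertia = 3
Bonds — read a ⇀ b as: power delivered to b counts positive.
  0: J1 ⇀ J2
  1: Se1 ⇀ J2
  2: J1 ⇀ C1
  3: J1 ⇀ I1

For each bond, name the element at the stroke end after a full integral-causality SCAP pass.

b1 stroke→J2  (Se1 fixes effort; stroke away)
b0 stroke→J1  (common-e at J2 fixed by 1)
b2 stroke→J1  (C1: C, integral causality)
b3 stroke→I1  (J1: last free bond brings flow in)

bond 0 stroke at J1
bond 1 stroke at J2
bond 2 stroke at J1
bond 3 stroke at I1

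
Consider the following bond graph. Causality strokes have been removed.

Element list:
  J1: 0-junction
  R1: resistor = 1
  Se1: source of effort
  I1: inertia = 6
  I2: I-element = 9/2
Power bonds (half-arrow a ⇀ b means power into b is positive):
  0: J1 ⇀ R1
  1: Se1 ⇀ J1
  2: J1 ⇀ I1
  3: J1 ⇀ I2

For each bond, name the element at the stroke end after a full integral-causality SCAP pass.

b1 stroke at J1  (source Se1 imposes e)
b0 stroke at R1  (common-e at J1 fixed by 1)
b2 stroke at I1  (J1: bond 1 brought effort, rest push out)
b3 stroke at I2  (0-jn J1 has e-setter on 1)

#0 stroke→R1
#1 stroke→J1
#2 stroke→I1
#3 stroke→I2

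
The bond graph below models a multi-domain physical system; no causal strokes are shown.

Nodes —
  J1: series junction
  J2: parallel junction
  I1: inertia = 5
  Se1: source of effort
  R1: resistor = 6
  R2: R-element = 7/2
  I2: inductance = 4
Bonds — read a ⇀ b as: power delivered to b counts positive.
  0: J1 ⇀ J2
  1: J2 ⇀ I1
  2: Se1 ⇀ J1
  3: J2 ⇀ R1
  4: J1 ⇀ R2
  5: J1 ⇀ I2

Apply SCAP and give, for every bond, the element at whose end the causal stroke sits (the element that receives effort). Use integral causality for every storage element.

bond 0 stroke at J1
bond 1 stroke at I1
bond 2 stroke at J1
bond 3 stroke at J2
bond 4 stroke at J1
bond 5 stroke at I2

β2 |J1  (Se1 fixes effort; stroke away)
β1 |I1  (I1 integral (f out))
β5 |I2  (I2 outputs flow p/I2)
β0 |J1  (J1: bond 5 brought flow, rest push out)
β4 |J1  (common-f at J1 fixed by 5)
β3 |J2  (only one effort-in slot at J2)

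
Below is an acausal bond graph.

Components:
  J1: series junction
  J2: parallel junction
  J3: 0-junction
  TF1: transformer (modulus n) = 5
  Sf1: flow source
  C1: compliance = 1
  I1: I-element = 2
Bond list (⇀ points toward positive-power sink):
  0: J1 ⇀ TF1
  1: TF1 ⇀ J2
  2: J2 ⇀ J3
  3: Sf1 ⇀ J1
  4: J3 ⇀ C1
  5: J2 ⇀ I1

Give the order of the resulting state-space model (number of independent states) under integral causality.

2  (C1, I1 all integral)

b3 |Sf1  (Sf1: flow source, stroke at near end)
b0 |J1  (1-jn J1 has f-setter on 3)
b1 |TF1  (through TF1, causality passes straight; one stroke at TF1)
b4 |J3  (C1 outputs effort q/C1)
b2 |J2  (common-e at J3 fixed by 4)
b5 |I1  (common-e at J2 fixed by 2)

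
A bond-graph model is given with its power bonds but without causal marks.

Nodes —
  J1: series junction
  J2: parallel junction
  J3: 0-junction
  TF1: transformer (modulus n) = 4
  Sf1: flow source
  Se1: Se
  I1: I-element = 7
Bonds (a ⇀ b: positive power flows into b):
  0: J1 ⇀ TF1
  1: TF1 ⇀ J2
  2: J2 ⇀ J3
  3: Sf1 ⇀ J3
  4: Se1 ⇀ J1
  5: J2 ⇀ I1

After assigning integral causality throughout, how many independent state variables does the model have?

1  (I1 all integral)

β3 stroke→Sf1  (Sf1 fixes flow; stroke at Sf1)
β4 stroke→J1  (Se1 (Se) sets effort on bond)
β0 stroke→TF1  (only one flow-in slot at J1)
β2 stroke→J3  (J3: last free bond brings effort in)
β1 stroke→J2  (TF TF1: opposite of bond 0)
β5 stroke→I1  (J2: bond 1 brought effort, rest push out)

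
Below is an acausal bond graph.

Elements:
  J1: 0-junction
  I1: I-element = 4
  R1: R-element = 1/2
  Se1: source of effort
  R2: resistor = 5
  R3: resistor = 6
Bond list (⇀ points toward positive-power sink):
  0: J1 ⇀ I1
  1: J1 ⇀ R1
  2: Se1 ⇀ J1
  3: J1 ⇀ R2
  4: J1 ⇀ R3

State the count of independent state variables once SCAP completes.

1  (I1 all integral)

#2 stroke at J1  (Se1 (Se) sets effort on bond)
#0 stroke at I1  (common-e at J1 fixed by 2)
#1 stroke at R1  (common-e at J1 fixed by 2)
#3 stroke at R2  (common-e at J1 fixed by 2)
#4 stroke at R3  (common-e at J1 fixed by 2)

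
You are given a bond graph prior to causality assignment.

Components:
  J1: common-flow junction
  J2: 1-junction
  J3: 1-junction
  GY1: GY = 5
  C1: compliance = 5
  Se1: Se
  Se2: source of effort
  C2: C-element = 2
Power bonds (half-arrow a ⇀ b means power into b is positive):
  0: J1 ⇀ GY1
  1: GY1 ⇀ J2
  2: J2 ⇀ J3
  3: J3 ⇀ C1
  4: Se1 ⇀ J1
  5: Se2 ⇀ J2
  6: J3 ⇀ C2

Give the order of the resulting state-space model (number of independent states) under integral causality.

bond 4 |J1  (Se1 (Se) sets effort on bond)
bond 5 |J2  (Se2 (Se) sets effort on bond)
bond 0 |GY1  (J1 needs exactly one f-in)
bond 1 |GY1  (through GY1, causality inverts; strokes same side of GY1)
bond 2 |J2  (J2 flow already set via bond 1)
bond 3 |J3  (J3 flow already set via bond 2)
bond 6 |J3  (J3 flow already set via bond 2)

2  (C1, C2 all integral)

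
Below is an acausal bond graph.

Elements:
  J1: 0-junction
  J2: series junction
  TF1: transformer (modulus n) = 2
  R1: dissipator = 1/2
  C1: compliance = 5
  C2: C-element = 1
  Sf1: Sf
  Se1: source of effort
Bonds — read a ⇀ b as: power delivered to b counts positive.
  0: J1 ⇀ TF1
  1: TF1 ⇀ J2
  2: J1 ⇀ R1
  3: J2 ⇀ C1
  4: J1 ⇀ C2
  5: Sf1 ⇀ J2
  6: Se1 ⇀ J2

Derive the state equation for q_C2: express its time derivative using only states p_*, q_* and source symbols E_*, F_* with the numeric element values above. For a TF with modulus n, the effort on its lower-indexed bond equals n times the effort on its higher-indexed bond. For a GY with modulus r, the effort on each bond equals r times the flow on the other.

dq_C2/dt = -F_Sf1/2 - 2*q_C2

b5 |Sf1  (Sf1: flow source, stroke at near end)
b6 |J2  (Se1: effort source, stroke at far end)
b1 |J2  (1-jn J2 has f-setter on 5)
b3 |J2  (J2: bond 5 brought flow, rest push out)
b0 |TF1  (TF TF1: opposite of bond 1)
b4 |J1  (C2 outputs effort q/C2)
b2 |R1  (J1 effort already set via bond 4)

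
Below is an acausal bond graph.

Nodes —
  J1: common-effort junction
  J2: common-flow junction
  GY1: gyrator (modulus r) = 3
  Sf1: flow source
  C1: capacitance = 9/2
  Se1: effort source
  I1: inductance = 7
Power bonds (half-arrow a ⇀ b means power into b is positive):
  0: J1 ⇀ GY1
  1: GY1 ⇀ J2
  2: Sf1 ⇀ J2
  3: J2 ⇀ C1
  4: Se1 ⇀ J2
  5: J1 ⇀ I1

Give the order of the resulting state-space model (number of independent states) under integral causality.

2  (C1, I1 all integral)

β2 stroke at Sf1  (Sf1: flow source, stroke at near end)
β4 stroke at J2  (Se1 (Se) sets effort on bond)
β1 stroke at J2  (J2 flow already set via bond 2)
β3 stroke at J2  (J2 flow already set via bond 2)
β0 stroke at J1  (GY1: gyrator matches bond 1)
β5 stroke at I1  (J1: bond 0 brought effort, rest push out)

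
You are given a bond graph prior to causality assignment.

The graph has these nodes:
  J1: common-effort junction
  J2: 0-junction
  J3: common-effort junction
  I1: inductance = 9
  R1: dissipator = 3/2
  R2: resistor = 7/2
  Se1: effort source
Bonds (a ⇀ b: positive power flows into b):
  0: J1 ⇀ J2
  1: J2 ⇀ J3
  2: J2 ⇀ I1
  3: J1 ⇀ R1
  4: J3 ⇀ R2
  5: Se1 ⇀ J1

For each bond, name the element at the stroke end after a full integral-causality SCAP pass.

β0 stroke→J2
β1 stroke→J3
β2 stroke→I1
β3 stroke→R1
β4 stroke→R2
β5 stroke→J1

#5 |J1  (Se1 fixes effort; stroke away)
#0 |J2  (J1 effort already set via bond 5)
#3 |R1  (common-e at J1 fixed by 5)
#1 |J3  (J2: bond 0 brought effort, rest push out)
#2 |I1  (J2: bond 0 brought effort, rest push out)
#4 |R2  (common-e at J3 fixed by 1)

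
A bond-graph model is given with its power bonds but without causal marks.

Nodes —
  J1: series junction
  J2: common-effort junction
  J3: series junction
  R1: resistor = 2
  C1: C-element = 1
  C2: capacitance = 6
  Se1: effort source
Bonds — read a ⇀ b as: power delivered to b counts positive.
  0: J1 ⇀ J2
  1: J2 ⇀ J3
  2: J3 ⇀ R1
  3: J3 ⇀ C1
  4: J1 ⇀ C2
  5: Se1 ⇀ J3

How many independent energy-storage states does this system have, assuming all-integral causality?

#5 |J3  (Se1 fixes effort; stroke away)
#3 |J3  (prefer integral on C1)
#4 |J1  (C2 integral (e out))
#0 |J2  (J1: last free bond brings flow in)
#1 |J3  (0-jn J2 has e-setter on 0)
#2 |R1  (only one flow-in slot at J3)

2  (C1, C2 all integral)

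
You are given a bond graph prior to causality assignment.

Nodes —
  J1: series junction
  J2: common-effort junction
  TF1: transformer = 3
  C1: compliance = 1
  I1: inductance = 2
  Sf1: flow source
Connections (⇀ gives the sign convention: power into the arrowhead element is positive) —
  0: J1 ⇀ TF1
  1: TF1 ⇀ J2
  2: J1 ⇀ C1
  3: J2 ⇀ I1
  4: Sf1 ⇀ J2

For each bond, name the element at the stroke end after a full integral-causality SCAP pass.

β0 |TF1
β1 |J2
β2 |J1
β3 |I1
β4 |Sf1

#4 →Sf1  (Sf1 fixes flow; stroke at Sf1)
#2 →J1  (C1 integral (e out))
#0 →TF1  (only one flow-in slot at J1)
#1 →J2  (TF TF1: opposite of bond 0)
#3 →I1  (J2 effort already set via bond 1)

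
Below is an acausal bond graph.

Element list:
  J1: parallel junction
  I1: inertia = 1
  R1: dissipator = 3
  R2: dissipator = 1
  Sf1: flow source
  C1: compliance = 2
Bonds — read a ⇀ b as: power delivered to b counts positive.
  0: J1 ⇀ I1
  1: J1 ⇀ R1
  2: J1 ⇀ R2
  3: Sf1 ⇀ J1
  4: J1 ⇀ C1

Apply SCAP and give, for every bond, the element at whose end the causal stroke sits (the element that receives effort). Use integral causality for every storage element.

bond 0 stroke→I1
bond 1 stroke→R1
bond 2 stroke→R2
bond 3 stroke→Sf1
bond 4 stroke→J1

b3 →Sf1  (Sf1: flow source, stroke at near end)
b0 →I1  (prefer integral on I1)
b4 →J1  (C1: C, integral causality)
b1 →R1  (0-jn J1 has e-setter on 4)
b2 →R2  (0-jn J1 has e-setter on 4)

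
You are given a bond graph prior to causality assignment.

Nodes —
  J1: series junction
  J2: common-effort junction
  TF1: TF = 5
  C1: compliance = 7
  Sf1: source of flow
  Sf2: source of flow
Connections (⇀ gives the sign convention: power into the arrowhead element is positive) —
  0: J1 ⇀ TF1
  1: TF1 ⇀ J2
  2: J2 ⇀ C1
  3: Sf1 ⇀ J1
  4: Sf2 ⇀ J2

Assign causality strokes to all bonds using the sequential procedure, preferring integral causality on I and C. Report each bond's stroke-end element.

#0 stroke at J1
#1 stroke at TF1
#2 stroke at J2
#3 stroke at Sf1
#4 stroke at Sf2

#3 |Sf1  (Sf1 (Sf) sets flow on bond)
#4 |Sf2  (Sf2 (Sf) sets flow on bond)
#0 |J1  (1-jn J1 has f-setter on 3)
#1 |TF1  (TF TF1: opposite of bond 0)
#2 |J2  (J2: last free bond brings effort in)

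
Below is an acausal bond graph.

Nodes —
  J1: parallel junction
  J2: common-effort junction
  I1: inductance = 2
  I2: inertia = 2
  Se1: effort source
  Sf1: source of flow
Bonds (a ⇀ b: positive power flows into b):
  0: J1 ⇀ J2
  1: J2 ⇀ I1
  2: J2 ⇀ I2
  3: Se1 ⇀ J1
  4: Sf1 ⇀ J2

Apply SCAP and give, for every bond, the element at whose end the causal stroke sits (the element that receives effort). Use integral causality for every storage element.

#3 |J1  (Se1 (Se) sets effort on bond)
#4 |Sf1  (Sf1 fixes flow; stroke at Sf1)
#0 |J2  (J1 effort already set via bond 3)
#1 |I1  (common-e at J2 fixed by 0)
#2 |I2  (J2: bond 0 brought effort, rest push out)

#0 stroke at J2
#1 stroke at I1
#2 stroke at I2
#3 stroke at J1
#4 stroke at Sf1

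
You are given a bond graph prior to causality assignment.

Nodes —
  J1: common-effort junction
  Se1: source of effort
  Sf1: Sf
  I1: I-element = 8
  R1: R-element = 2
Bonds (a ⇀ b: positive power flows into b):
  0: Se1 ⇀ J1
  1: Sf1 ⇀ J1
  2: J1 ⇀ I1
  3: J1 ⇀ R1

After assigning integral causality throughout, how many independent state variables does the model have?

β0 |J1  (Se1 (Se) sets effort on bond)
β1 |Sf1  (Sf1 (Sf) sets flow on bond)
β2 |I1  (J1: bond 0 brought effort, rest push out)
β3 |R1  (J1 effort already set via bond 0)

1  (I1 all integral)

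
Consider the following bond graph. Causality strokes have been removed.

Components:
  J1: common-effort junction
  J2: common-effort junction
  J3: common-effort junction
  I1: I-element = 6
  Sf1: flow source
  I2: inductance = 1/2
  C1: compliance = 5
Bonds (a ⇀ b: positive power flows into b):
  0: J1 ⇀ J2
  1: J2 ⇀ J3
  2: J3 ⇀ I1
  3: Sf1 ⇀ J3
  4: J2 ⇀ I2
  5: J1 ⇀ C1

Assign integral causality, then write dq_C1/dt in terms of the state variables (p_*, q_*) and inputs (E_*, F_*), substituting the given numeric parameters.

b3 stroke at Sf1  (source Sf1 imposes f)
b2 stroke at I1  (I1: I, integral causality)
b1 stroke at J3  (only one effort-in slot at J3)
b4 stroke at I2  (I2: I, integral causality)
b0 stroke at J2  (closing 0-jn rule on J2)
b5 stroke at J1  (J1 needs exactly one e-in)

dq_C1/dt = F_Sf1 - p_I1/6 - 2*p_I2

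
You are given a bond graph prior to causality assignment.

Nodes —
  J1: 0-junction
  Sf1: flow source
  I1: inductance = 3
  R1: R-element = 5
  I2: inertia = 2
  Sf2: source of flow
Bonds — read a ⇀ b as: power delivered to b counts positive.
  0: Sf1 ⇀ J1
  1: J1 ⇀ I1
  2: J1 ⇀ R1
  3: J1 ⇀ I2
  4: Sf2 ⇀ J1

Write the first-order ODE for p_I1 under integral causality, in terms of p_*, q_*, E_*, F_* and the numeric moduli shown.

dp_I1/dt = 5*F_Sf1 + 5*F_Sf2 - 5*p_I1/3 - 5*p_I2/2

β0 |Sf1  (Sf1 (Sf) sets flow on bond)
β4 |Sf2  (Sf2: flow source, stroke at near end)
β1 |I1  (I1: I, integral causality)
β3 |I2  (I2: I, integral causality)
β2 |J1  (J1: last free bond brings effort in)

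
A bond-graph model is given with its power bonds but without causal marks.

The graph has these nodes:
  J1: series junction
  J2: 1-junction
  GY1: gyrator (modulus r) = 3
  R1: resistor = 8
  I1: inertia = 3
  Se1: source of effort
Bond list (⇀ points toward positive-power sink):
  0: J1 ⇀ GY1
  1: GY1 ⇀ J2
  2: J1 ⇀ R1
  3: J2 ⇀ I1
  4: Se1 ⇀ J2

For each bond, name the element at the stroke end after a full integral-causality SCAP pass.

#4 →J2  (Se1 (Se) sets effort on bond)
#3 →I1  (I1 integral (f out))
#1 →J2  (1-jn J2 has f-setter on 3)
#0 →J1  (GY1: gyrator matches bond 1)
#2 →R1  (closing 1-jn rule on J1)

b0 |J1
b1 |J2
b2 |R1
b3 |I1
b4 |J2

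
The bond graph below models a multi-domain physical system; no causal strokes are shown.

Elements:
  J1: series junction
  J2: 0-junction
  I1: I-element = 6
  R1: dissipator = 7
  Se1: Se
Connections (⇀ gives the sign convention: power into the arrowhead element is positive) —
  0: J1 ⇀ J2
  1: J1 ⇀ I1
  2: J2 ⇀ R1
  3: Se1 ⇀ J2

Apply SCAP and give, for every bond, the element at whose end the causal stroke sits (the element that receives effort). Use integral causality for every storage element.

b3 stroke at J2  (source Se1 imposes e)
b0 stroke at J1  (0-jn J2 has e-setter on 3)
b2 stroke at R1  (0-jn J2 has e-setter on 3)
b1 stroke at I1  (closing 1-jn rule on J1)

#0 stroke at J1
#1 stroke at I1
#2 stroke at R1
#3 stroke at J2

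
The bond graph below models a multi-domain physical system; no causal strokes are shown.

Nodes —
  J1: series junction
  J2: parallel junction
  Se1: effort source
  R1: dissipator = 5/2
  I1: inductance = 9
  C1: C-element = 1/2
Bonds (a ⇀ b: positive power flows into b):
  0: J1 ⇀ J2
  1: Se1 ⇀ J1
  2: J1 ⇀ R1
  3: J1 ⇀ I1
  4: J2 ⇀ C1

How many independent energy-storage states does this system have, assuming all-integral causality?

2  (C1, I1 all integral)

β1 →J1  (Se1 (Se) sets effort on bond)
β3 →I1  (I1 integral (f out))
β0 →J1  (common-f at J1 fixed by 3)
β2 →J1  (common-f at J1 fixed by 3)
β4 →J2  (closing 0-jn rule on J2)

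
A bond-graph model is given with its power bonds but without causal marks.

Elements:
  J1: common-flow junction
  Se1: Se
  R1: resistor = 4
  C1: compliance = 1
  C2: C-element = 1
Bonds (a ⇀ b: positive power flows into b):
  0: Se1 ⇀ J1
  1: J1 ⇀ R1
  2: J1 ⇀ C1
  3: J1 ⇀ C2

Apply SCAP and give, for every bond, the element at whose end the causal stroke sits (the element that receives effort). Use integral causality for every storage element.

b0 stroke→J1  (source Se1 imposes e)
b2 stroke→J1  (prefer integral on C1)
b3 stroke→J1  (C2: C, integral causality)
b1 stroke→R1  (J1 needs exactly one f-in)

#0 stroke→J1
#1 stroke→R1
#2 stroke→J1
#3 stroke→J1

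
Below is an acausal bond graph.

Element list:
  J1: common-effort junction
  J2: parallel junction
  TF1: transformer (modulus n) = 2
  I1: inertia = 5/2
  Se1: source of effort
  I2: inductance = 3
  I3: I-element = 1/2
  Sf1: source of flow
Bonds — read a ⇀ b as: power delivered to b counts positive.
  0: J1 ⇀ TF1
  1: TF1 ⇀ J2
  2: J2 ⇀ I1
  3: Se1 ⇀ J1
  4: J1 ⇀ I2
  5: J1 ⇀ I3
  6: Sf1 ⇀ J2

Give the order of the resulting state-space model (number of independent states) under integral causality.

bond 3 stroke→J1  (Se1 (Se) sets effort on bond)
bond 6 stroke→Sf1  (Sf1 (Sf) sets flow on bond)
bond 0 stroke→TF1  (J1 effort already set via bond 3)
bond 4 stroke→I2  (common-e at J1 fixed by 3)
bond 5 stroke→I3  (0-jn J1 has e-setter on 3)
bond 1 stroke→J2  (TF TF1: opposite of bond 0)
bond 2 stroke→I1  (common-e at J2 fixed by 1)

3  (I1, I2, I3 all integral)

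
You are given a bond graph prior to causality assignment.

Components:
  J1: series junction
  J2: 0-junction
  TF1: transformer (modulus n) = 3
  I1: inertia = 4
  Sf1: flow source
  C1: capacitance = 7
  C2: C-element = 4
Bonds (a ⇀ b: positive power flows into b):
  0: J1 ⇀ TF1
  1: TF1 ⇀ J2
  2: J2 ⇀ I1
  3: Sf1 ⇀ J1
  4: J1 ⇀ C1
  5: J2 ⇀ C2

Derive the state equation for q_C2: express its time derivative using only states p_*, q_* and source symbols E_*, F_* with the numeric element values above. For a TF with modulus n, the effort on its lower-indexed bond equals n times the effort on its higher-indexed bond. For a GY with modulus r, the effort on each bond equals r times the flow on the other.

dq_C2/dt = 3*F_Sf1 - p_I1/4

β3 stroke→Sf1  (Sf1 fixes flow; stroke at Sf1)
β0 stroke→J1  (1-jn J1 has f-setter on 3)
β4 stroke→J1  (J1: bond 3 brought flow, rest push out)
β1 stroke→TF1  (TF1: transformer flips bond 0)
β2 stroke→I1  (prefer integral on I1)
β5 stroke→J2  (closing 0-jn rule on J2)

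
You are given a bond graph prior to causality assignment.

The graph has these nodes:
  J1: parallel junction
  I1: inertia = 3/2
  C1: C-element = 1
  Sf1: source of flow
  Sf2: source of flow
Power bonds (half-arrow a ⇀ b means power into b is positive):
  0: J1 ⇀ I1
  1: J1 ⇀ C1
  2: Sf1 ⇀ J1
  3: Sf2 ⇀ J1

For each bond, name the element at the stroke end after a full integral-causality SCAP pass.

bond 0 stroke at I1
bond 1 stroke at J1
bond 2 stroke at Sf1
bond 3 stroke at Sf2

b2 →Sf1  (Sf1: flow source, stroke at near end)
b3 →Sf2  (Sf2 (Sf) sets flow on bond)
b0 →I1  (prefer integral on I1)
b1 →J1  (J1 needs exactly one e-in)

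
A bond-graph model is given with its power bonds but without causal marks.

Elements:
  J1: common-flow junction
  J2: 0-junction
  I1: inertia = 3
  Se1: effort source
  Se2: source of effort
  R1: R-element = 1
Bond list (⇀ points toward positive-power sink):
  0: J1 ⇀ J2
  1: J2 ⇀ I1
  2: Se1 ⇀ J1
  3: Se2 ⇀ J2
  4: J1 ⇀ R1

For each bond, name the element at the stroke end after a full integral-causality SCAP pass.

bond 0 |J1
bond 1 |I1
bond 2 |J1
bond 3 |J2
bond 4 |R1

#2 →J1  (Se1: effort source, stroke at far end)
#3 →J2  (Se2 fixes effort; stroke away)
#0 →J1  (J2: bond 3 brought effort, rest push out)
#1 →I1  (J2 effort already set via bond 3)
#4 →R1  (J1: last free bond brings flow in)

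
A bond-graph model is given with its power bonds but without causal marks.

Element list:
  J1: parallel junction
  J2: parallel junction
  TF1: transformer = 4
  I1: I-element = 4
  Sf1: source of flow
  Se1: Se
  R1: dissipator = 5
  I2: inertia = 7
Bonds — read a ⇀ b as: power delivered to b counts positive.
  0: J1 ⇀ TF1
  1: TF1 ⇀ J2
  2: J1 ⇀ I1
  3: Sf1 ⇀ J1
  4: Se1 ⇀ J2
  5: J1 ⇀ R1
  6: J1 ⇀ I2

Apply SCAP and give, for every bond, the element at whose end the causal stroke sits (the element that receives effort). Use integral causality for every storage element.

bond 3 stroke at Sf1  (Sf1 (Sf) sets flow on bond)
bond 4 stroke at J2  (Se1 fixes effort; stroke away)
bond 1 stroke at TF1  (J2 effort already set via bond 4)
bond 0 stroke at J1  (TF TF1: opposite of bond 1)
bond 2 stroke at I1  (0-jn J1 has e-setter on 0)
bond 5 stroke at R1  (J1: bond 0 brought effort, rest push out)
bond 6 stroke at I2  (J1 effort already set via bond 0)

#0 |J1
#1 |TF1
#2 |I1
#3 |Sf1
#4 |J2
#5 |R1
#6 |I2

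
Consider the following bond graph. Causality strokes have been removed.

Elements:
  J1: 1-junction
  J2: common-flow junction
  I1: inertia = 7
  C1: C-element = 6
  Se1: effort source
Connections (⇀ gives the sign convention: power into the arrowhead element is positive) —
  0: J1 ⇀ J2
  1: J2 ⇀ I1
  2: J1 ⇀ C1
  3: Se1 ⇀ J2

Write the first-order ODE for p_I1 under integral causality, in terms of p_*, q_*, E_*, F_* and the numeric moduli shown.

dp_I1/dt = E_Se1 - q_C1/6

#3 →J2  (source Se1 imposes e)
#1 →I1  (prefer integral on I1)
#0 →J2  (J2 flow already set via bond 1)
#2 →J1  (J1 flow already set via bond 0)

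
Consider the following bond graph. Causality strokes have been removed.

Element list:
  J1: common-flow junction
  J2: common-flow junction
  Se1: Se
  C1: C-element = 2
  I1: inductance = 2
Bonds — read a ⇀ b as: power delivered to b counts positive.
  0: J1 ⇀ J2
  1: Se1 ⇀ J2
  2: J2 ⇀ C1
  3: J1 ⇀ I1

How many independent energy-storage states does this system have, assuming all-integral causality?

bond 1 →J2  (Se1: effort source, stroke at far end)
bond 2 →J2  (C1 outputs effort q/C1)
bond 0 →J1  (only one flow-in slot at J2)
bond 3 →I1  (J1: last free bond brings flow in)

2  (C1, I1 all integral)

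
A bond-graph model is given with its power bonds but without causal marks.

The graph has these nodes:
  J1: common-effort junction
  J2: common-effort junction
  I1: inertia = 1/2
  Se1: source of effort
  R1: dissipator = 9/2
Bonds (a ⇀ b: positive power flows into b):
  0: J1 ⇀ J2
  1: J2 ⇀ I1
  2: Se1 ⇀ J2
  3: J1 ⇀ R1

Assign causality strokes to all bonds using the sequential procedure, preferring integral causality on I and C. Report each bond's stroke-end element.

b2 →J2  (Se1: effort source, stroke at far end)
b0 →J1  (0-jn J2 has e-setter on 2)
b1 →I1  (0-jn J2 has e-setter on 2)
b3 →R1  (J1 effort already set via bond 0)

β0 stroke at J1
β1 stroke at I1
β2 stroke at J2
β3 stroke at R1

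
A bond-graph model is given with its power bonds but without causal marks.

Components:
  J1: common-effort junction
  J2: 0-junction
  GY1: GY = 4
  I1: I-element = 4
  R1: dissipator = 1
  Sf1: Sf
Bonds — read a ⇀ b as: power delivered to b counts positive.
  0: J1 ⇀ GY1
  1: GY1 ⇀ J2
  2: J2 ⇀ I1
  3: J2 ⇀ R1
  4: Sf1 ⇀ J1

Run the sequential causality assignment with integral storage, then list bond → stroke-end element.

#4 stroke→Sf1  (Sf1 fixes flow; stroke at Sf1)
#0 stroke→J1  (only one effort-in slot at J1)
#1 stroke→J2  (GY1 both-in/both-out from 0)
#2 stroke→I1  (J2: bond 1 brought effort, rest push out)
#3 stroke→R1  (J2 effort already set via bond 1)

b0 stroke at J1
b1 stroke at J2
b2 stroke at I1
b3 stroke at R1
b4 stroke at Sf1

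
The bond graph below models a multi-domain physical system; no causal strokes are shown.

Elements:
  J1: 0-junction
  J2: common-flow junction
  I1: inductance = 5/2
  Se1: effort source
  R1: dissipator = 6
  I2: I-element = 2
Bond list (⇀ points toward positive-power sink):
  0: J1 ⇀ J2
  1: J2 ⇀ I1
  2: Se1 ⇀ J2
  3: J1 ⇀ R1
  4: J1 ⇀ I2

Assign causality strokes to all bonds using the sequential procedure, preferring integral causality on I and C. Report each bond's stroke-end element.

β2 stroke at J2  (Se1 fixes effort; stroke away)
β1 stroke at I1  (I1 integral (f out))
β0 stroke at J2  (J2: bond 1 brought flow, rest push out)
β4 stroke at I2  (I2 outputs flow p/I2)
β3 stroke at J1  (J1 needs exactly one e-in)

#0 |J2
#1 |I1
#2 |J2
#3 |J1
#4 |I2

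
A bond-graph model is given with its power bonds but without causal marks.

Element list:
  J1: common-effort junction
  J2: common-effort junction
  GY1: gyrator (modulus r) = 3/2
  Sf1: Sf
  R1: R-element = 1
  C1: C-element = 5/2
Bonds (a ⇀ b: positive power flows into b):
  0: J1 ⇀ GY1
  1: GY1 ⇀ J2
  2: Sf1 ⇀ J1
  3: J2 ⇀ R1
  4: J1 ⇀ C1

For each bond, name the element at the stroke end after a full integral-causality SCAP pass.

#2 stroke→Sf1  (Sf1: flow source, stroke at near end)
#4 stroke→J1  (prefer integral on C1)
#0 stroke→GY1  (J1 effort already set via bond 4)
#1 stroke→GY1  (GY GY1: same side as bond 0)
#3 stroke→J2  (only one effort-in slot at J2)

b0 stroke→GY1
b1 stroke→GY1
b2 stroke→Sf1
b3 stroke→J2
b4 stroke→J1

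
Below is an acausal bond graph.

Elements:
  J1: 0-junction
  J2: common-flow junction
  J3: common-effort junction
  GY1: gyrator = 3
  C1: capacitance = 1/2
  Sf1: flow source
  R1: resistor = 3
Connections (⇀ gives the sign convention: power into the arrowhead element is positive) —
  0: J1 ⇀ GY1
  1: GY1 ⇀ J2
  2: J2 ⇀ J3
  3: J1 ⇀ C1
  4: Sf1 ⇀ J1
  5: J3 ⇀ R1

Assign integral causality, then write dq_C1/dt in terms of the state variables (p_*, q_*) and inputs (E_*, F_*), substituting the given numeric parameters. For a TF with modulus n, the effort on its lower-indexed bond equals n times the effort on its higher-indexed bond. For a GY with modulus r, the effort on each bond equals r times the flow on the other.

dq_C1/dt = F_Sf1 - 2*q_C1/3

#4 stroke→Sf1  (Sf1 fixes flow; stroke at Sf1)
#3 stroke→J1  (C1: C, integral causality)
#0 stroke→GY1  (J1 effort already set via bond 3)
#1 stroke→GY1  (through GY1, causality inverts; strokes same side of GY1)
#2 stroke→J2  (1-jn J2 has f-setter on 1)
#5 stroke→J3  (J3: last free bond brings effort in)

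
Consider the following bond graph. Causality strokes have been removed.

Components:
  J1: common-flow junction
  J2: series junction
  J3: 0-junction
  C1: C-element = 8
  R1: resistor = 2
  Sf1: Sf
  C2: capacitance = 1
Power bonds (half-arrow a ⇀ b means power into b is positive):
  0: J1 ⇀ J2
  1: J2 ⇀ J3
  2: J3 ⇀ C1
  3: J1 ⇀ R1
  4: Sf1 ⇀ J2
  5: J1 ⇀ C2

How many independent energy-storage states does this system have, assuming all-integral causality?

β4 →Sf1  (Sf1: flow source, stroke at near end)
β0 →J2  (1-jn J2 has f-setter on 4)
β1 →J2  (J2: bond 4 brought flow, rest push out)
β2 →J3  (closing 0-jn rule on J3)
β3 →J1  (common-f at J1 fixed by 0)
β5 →J1  (common-f at J1 fixed by 0)

2  (C1, C2 all integral)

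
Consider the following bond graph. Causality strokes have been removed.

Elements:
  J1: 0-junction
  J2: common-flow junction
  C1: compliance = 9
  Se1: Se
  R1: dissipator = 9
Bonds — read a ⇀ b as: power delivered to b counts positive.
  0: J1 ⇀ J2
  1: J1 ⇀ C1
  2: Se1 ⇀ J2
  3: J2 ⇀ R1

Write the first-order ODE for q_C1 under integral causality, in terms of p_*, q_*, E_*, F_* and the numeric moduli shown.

dq_C1/dt = -E_Se1/9 - q_C1/81

#2 →J2  (source Se1 imposes e)
#1 →J1  (C1 outputs effort q/C1)
#0 →J2  (J1: bond 1 brought effort, rest push out)
#3 →R1  (J2 needs exactly one f-in)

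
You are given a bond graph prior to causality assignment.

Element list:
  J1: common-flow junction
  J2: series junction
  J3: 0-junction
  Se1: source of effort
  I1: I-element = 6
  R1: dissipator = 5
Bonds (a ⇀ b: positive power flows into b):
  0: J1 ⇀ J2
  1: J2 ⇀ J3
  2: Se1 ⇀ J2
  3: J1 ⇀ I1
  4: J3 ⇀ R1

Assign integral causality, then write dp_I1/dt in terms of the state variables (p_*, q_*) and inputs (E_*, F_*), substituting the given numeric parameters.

bond 2 →J2  (Se1 fixes effort; stroke away)
bond 3 →I1  (I1 integral (f out))
bond 0 →J1  (1-jn J1 has f-setter on 3)
bond 1 →J2  (1-jn J2 has f-setter on 0)
bond 4 →J3  (J3: last free bond brings effort in)

dp_I1/dt = E_Se1 - 5*p_I1/6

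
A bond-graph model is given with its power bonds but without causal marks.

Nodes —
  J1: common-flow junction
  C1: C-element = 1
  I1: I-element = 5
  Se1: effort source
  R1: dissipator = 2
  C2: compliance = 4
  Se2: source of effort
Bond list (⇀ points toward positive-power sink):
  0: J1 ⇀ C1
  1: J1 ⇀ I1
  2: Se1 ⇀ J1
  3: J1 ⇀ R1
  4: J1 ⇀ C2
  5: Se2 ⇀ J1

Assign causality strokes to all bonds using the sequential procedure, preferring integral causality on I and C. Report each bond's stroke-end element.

β2 →J1  (Se1 fixes effort; stroke away)
β5 →J1  (Se2: effort source, stroke at far end)
β0 →J1  (C1 outputs effort q/C1)
β1 →I1  (prefer integral on I1)
β3 →J1  (J1: bond 1 brought flow, rest push out)
β4 →J1  (1-jn J1 has f-setter on 1)

β0 |J1
β1 |I1
β2 |J1
β3 |J1
β4 |J1
β5 |J1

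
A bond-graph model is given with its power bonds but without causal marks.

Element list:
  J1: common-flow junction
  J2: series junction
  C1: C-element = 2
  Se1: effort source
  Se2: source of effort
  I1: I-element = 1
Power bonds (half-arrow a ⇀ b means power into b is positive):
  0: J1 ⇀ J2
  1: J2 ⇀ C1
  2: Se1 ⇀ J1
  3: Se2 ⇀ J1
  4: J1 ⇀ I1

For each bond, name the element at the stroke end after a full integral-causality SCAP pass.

bond 2 →J1  (source Se1 imposes e)
bond 3 →J1  (Se2 (Se) sets effort on bond)
bond 1 →J2  (C1 integral (e out))
bond 0 →J1  (only one flow-in slot at J2)
bond 4 →I1  (closing 1-jn rule on J1)

b0 stroke→J1
b1 stroke→J2
b2 stroke→J1
b3 stroke→J1
b4 stroke→I1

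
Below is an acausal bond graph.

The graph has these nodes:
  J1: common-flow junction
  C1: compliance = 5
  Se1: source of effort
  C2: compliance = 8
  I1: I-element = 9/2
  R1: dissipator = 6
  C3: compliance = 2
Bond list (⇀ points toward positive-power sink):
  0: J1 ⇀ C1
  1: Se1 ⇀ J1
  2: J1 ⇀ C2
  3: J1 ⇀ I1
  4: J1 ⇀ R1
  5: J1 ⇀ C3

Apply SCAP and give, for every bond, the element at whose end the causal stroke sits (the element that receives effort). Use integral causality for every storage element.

β0 →J1
β1 →J1
β2 →J1
β3 →I1
β4 →J1
β5 →J1

#1 |J1  (Se1 fixes effort; stroke away)
#0 |J1  (C1 integral (e out))
#2 |J1  (C2: C, integral causality)
#3 |I1  (prefer integral on I1)
#4 |J1  (1-jn J1 has f-setter on 3)
#5 |J1  (1-jn J1 has f-setter on 3)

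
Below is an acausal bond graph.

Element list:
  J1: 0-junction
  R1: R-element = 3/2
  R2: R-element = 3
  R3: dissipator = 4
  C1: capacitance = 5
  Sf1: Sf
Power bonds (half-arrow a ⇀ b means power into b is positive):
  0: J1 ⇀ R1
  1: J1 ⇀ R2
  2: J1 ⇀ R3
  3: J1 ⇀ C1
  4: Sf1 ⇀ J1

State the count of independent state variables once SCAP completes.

1  (C1 all integral)

β4 |Sf1  (source Sf1 imposes f)
β3 |J1  (C1 outputs effort q/C1)
β0 |R1  (0-jn J1 has e-setter on 3)
β1 |R2  (0-jn J1 has e-setter on 3)
β2 |R3  (J1 effort already set via bond 3)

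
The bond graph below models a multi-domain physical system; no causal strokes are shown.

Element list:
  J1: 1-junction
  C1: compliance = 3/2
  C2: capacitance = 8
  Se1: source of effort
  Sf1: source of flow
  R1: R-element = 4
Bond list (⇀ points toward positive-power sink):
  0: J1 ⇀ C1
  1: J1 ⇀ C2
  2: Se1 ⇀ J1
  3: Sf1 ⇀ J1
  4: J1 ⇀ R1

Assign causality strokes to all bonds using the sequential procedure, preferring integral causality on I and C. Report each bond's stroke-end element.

bond 2 stroke→J1  (Se1 (Se) sets effort on bond)
bond 3 stroke→Sf1  (Sf1 (Sf) sets flow on bond)
bond 0 stroke→J1  (common-f at J1 fixed by 3)
bond 1 stroke→J1  (1-jn J1 has f-setter on 3)
bond 4 stroke→J1  (J1: bond 3 brought flow, rest push out)

#0 |J1
#1 |J1
#2 |J1
#3 |Sf1
#4 |J1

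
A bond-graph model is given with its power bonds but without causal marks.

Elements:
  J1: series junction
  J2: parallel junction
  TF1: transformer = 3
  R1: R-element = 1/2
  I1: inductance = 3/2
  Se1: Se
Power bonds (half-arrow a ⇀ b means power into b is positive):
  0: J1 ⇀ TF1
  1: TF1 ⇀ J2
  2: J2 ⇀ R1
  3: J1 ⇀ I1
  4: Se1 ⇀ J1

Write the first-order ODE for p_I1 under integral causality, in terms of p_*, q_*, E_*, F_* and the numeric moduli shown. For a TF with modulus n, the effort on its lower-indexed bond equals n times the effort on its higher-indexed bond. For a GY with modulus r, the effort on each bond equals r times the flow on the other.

dp_I1/dt = E_Se1 - 3*p_I1

b4 stroke at J1  (Se1 (Se) sets effort on bond)
b3 stroke at I1  (I1: I, integral causality)
b0 stroke at J1  (1-jn J1 has f-setter on 3)
b1 stroke at TF1  (TF1: transformer flips bond 0)
b2 stroke at J2  (J2 needs exactly one e-in)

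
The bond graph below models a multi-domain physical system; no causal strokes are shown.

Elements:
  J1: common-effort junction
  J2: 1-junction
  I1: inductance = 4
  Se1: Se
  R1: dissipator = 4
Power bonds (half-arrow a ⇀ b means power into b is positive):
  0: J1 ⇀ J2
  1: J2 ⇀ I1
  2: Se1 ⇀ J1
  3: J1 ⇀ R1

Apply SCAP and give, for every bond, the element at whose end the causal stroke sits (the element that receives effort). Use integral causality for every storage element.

#0 stroke→J2
#1 stroke→I1
#2 stroke→J1
#3 stroke→R1

β2 stroke at J1  (Se1: effort source, stroke at far end)
β0 stroke at J2  (J1: bond 2 brought effort, rest push out)
β3 stroke at R1  (0-jn J1 has e-setter on 2)
β1 stroke at I1  (J2: last free bond brings flow in)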